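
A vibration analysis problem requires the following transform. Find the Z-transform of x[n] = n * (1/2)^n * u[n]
Using the property Z{n*a^n*u[n]}=az/(z-a)^2
With a=1/2: X(z)=(1/2)z/(z - 1/2)^2, |z| > 1/2

Answer: (1/2)z/(z - 1/2)^2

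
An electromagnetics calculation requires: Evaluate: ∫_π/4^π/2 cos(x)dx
Antiderivative: sin(x)
Evaluate at bounds: [sin(1·π/2)/1] - [sin(1·π/4)/1]
=((1) - (√2/2))/1=1 - √2/2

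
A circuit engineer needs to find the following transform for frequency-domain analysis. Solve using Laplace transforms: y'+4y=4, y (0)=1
Take L of both sides: sY(s)-1+4Y(s) = 4/s
Y(s)(s+4) = 4/s+1
Y(s) = 4/(s(s+4))+1/(s+4)
Partial fractions: 4/(s(s+4)) = 1/s - 1/(s+4)
So Y(s) = 1/s
Inverse transform (L^(-1){1/s} = 1, L^(-1){1/(s+4)} = e^(-4t)):

Answer: y(t) = 1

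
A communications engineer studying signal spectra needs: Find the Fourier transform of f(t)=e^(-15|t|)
Using the standard pair: F{e^(-a|t|)}=2a/(a^2 + omega^2)
With a=15: F(omega)=30/(225 + omega^2)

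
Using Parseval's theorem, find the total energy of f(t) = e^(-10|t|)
Parseval's theorem: E=integral |f(t)|^2 dt=(1/2pi) integral |F(omega)|^2 domega
E=integral_{-inf}^{inf} e^(-20|t|) dt=2 * integral_0^inf e^(-20t) dt=2/(2 * 10)=1/10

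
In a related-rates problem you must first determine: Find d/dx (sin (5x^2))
Chain rule: d/dx[sin(u)] = cos(u)·u' where u = 5x^2
u' = 10x

Answer: 10x·cos(5x^2)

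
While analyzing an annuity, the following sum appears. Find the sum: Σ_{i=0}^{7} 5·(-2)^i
Geometric series: S = a(1 - r^n)/(1 - r)
a = 5, r = -2, n = 8
S = 5(1 - 256)/3 = -425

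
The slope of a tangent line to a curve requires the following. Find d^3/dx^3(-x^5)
Apply power rule 3 times:
d^1: -5x^4
d^2: -20x^3
d^3: -60x^2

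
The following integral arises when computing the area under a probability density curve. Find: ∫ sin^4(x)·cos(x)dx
Let u=sin(x), du=cos(x) dx
∫ u^4 du=u^5/5+C

Answer: sin^5(x)/5+C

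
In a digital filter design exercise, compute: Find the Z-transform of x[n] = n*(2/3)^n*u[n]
Using the property Z{n*a^n*u[n]} = az/(z-a)^2
With a = 2/3: X(z) = (2/3)z/(z - 2/3)^2, |z| > 2/3

Answer: (2/3)z/(z - 2/3)^2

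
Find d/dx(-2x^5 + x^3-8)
Power rule: d/dx(ax^n) = n·a·x^(n-1)
Term by term: -10·x^4+3·x^2

Answer: -10x^4+3x^2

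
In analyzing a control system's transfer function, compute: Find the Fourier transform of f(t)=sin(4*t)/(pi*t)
sin(W*t)/(pi*t)=(W/pi)*sinc(W*t/pi) is the impulse response of the ideal low-pass filter with cutoff W (here W=4).
Its Fourier transform is a rectangular function:
F(omega)=1 for |omega| < 4, 0 otherwise

Answer: rect(omega/8) [i.e., 1 for |omega| < 4, 0 otherwise]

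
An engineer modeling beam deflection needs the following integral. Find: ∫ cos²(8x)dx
Using identity cos²(u)=(1+cos(2u))/2:
∫ (1+cos(16x))/2 dx=x/2+sin(16x)/32+C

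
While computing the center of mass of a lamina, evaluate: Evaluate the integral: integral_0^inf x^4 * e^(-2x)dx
This is a Gamma integral. Substitute u=2x (du=2 dx):
integral_0^inf x^4*e^(-2x) dx=(1/2^5) integral_0^inf u^4*e^(-u) du
=Gamma(5)/2^5=4!/2^5=24/32

Answer: 3/4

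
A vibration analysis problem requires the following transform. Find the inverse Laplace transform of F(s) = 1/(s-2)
L^(-1){1/(s-a)}=c·e^(at)
Here a=2, c=1

Answer: e^(2t)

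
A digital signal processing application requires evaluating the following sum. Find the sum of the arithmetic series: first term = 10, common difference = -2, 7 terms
Last term: a_n = 10 + (7 - 1)·-2 = -2
Sum = n(a_1 + a_n)/2 = 7(10 + (-2))/2 = 28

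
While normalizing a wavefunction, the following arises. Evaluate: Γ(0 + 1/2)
Γ(1/2) = √π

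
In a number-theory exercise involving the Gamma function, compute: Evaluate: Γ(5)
Γ(n)=(n-1)! for positive integers
Γ(5)=4!=24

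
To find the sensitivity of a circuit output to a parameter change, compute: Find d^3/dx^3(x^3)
Apply power rule 3 times:
d^1: 3x^2
d^2: 6x
d^3: 6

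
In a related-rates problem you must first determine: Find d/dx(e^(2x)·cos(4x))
Product rule: (fg)'=f'g + fg'
f=e^(2x), f'=2·e^(2x)
g=cos(4x), g'=-4·sin(4x)

Answer: 2·e^(2x)·cos(4x) - 4·e^(2x)·sin(4x)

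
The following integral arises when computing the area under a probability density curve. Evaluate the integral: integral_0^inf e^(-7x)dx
integral_0^inf e^(-7x) dx=[-1/7 * e^(-7x)]_0^inf
=0 - (-1/7)=1/7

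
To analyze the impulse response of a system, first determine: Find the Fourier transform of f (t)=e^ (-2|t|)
Using the standard pair: F{e^(-a|t|)} = 2a/(a^2+omega^2)
With a = 2: F(omega) = 4/(4+omega^2)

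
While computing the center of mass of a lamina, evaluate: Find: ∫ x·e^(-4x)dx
Integration by parts: u=x, dv=e^(-4x) dx
du=dx, v=e^(-4x)/(-4)
=x·e^(-4x)/(-4) - ∫ e^(-4x)/(-4) dx
=x·e^(-4x)/(-4) - e^(-4x)/16+C

Answer: e^(-4x)(x/(-4)-1/16)+C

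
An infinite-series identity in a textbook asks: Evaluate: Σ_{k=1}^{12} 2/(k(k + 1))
Partial fractions: 2/(k(k+1)) = 2/k - 2/(k+1)
Telescoping sum: 2(1-1/13) = 2·12/13

Answer: 24/13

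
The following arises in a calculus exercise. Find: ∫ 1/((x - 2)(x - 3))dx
Partial fractions: 1/((x-2)(x-3)) = A/(x-2)+B/(x-3)
A = -1, B = 1
∫ [-1· 1/(x-2)+1· 1/(x-3)] dx
= (1)[ln|x-3| - ln|x-2|]+C

Answer: ln|(x-3)/(x-2)|+C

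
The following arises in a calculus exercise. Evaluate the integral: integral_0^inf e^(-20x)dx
integral_0^inf e^(-20x) dx = [-1/20 * e^(-20x)]_0^inf
= 0 - (-1/20) = 1/20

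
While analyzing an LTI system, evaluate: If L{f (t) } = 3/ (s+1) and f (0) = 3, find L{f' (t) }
L{f'(t)}=s·F(s) - f(0)=3s/(s+1)-3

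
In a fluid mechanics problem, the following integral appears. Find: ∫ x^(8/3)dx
Power rule: ∫ x^(8/3) dx=x^(11/3)/(11/3) + C

Answer: (3/11)·x^(11/3) + C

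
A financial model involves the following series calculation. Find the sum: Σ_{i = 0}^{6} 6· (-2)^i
Geometric series: S=a(1 - r^n)/(1 - r)
a=6, r=-2, n=7
S=6(1 + 128)/3=258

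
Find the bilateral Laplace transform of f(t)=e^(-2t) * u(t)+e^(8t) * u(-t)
For e^(-2t) * u(t): L = 1/(s + 2), Re(s) > -2
For e^(8t) * u(-t): L = -1/(s-8), Re(s) < 8
Combined: F(s) = 1/(s + 2) - 1/(s-8), -2 < Re(s) < 8

Answer: 1/(s + 2) - 1/(s-8), ROC: -2 < Re(s) < 8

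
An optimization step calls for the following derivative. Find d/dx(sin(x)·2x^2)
Product rule: (fg)'=f'g+fg'
f=sin(x), f'=cos(x)
g=2x^2, g'=4x

Answer: 2·cos(x)·x^2+4·sin(x)·x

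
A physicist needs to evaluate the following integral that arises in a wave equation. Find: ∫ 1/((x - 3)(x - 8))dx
Partial fractions: 1/((x-3)(x-8))=A/(x-3)+B/(x-8)
A=-1/5, B=1/5
∫ [-1/5· 1/(x-3)+1/5· 1/(x-8)] dx
=(1/5)[ln|x-8| - ln|x-3|]+C

Answer: (1/5)·ln|(x-8)/(x-3)|+C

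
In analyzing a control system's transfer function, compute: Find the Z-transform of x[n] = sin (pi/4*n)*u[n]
Z{sin(w0*n)*u[n]} = z*sin(w0)/(z^2-2z*cos(w0)+1)
With w0 = pi/4: X(z) = z*sin(pi/4)/(z^2-2z*cos(pi/4)+1)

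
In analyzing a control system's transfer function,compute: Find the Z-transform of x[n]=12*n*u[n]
Z{n * u[n]} = z/(z-1)^2
By linearity: Z{12 * n * u[n]} = 12z/(z-1)^2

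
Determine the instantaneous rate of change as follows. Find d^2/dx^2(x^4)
Apply power rule 2 times:
d^1: 4x^3
d^2: 12x^2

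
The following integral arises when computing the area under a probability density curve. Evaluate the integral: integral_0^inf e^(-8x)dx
integral_0^inf e^(-8x) dx=[-1/8*e^(-8x)]_0^inf
=0 - (-1/8)=1/8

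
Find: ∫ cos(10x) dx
Using substitution u=10x: ∫ cos(u) du/10=sin(u)/10+C

Answer: (1/10)sin(10x)+C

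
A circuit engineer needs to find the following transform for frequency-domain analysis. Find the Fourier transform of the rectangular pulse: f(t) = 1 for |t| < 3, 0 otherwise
F(omega) = integral from -3 to 3 of e^(-j*omega*t) dt
= 2*sin(3*omega)/omega = 6*sinc(3*omega/pi)

Answer: 2*sin(3*omega)/omega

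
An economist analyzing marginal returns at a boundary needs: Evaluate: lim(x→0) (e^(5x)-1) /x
L'Hôpital (0/0): lim 5e^(5x)/1=5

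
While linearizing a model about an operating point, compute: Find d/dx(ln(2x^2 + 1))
Chain rule: d/dx[ln(u)]=u'/u where u=2x^2+1
u'=4x

Answer: (4x)/(2x^2+1)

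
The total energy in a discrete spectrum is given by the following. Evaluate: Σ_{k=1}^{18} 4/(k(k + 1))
Partial fractions: 4/(k(k + 1)) = 4/k - 4/(k + 1)
Telescoping sum: 4(1 - 1/19) = 4·18/19

Answer: 72/19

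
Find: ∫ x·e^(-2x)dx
Integration by parts: u = x, dv = e^(-2x) dx
du = dx, v = e^(-2x)/(-2)
= x·e^(-2x)/(-2) - ∫ e^(-2x)/(-2) dx
= x·e^(-2x)/(-2) - e^(-2x)/4+C

Answer: e^(-2x)(x/(-2)-1/4)+C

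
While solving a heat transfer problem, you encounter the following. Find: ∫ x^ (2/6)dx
Power rule: ∫ x^(1/3) dx=x^(4/3)/(4/3)+C

Answer: (3/4)·x^(4/3)+C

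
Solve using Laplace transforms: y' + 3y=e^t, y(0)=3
Take L: sY - 3+3Y=1/(s-1)
Y(s+3)=1/(s-1)+3
Y=1/((s-1)(s+3))+3/(s+3)
Partial fractions: 1/((s-1)(s+3))=(1/4)/(s-1) - (1/4)/(s+3)
So Y=(1/4)/(s-1)+(11/4)/(s+3)
Inverse Laplace transform (L^(-1){1/(s-1)}=e^t, L^(-1){1/(s+3)}=e^(-3t)):

Answer: y(t)=(1/4)·e^t+(11/4)·e^(-3t)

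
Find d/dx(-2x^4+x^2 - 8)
Power rule: d/dx(ax^n) = n·a·x^(n-1)
Term by term: -8·x^3 + 2·x

Answer: -8x^3 + 2x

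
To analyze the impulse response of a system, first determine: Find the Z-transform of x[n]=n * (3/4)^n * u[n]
Using the property Z{n*a^n*u[n]} = az/(z-a)^2
With a = 3/4: X(z) = (3/4)z/(z - 3/4)^2, |z| > 3/4

Answer: (3/4)z/(z - 3/4)^2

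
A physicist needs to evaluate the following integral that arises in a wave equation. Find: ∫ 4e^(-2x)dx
Since d/dx[e^(-2x)]=-2e^(-2x), we get -2 e^(-2x)+C

Answer: -2e^(-2x)+C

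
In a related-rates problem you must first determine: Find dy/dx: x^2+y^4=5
Differentiate: 2x+4y^3·(dy/dx)=0
dy/dx=-2x/(4y^3)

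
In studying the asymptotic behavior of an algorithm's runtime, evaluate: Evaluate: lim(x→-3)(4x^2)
Polynomial is continuous, so substitute x=-3:
4·(-3)^2=36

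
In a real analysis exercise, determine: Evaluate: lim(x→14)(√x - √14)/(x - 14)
Multiply by conjugate (√x+√14)/(√x+√14):
= (x - 14)/((x - 14)(√x+√14)) = 1/(√x+√14)
As x → 14: 1/(2√14)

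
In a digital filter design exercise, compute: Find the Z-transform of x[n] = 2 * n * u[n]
Z{n * u[n]} = z/(z-1)^2
By linearity: Z{2 * n * u[n]} = 2z/(z-1)^2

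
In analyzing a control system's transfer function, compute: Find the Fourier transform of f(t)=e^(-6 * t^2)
The Fourier transform of a Gaussian e^(-a*t^2) is sqrt(pi/a)*e^(-omega^2/(4a)).
With a = 6: F(omega) = sqrt(pi/6)*e^(-omega^2/24)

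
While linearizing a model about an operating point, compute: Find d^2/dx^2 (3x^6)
Apply power rule 2 times:
d^1: 18x^5
d^2: 90x^4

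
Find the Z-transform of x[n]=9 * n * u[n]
Z{n * u[n]} = z/(z-1)^2
By linearity: Z{9 * n * u[n]} = 9z/(z-1)^2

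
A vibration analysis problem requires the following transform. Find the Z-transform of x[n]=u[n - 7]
Using the time-shift property: Z{u[n-7]}=z^(-7)*z/(z-1)
=z^(-6)/(z-1)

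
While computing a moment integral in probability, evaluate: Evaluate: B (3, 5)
B(x,y)=Γ(x)Γ(y)/Γ(x + y)=(x-1)!(y-1)!/(x + y-1)!
B(3,5)=2!·4!/7!=1/105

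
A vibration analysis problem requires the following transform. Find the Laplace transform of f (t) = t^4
L{t^n}=n!/s^(n+1)
L{t^4}=4!/s^5=24/s^5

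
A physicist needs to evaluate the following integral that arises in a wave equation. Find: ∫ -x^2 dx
Using power rule: ∫ -x^2 dx = -1/3 x^3+C = (-1/3)x^3+C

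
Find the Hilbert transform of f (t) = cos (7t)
The Hilbert transform shifts each frequency component by -pi/2.
H{cos(wt)}=sin(wt)
With w=7: H{cos(7t)}=sin(7t)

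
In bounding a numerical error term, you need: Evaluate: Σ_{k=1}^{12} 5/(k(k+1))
Partial fractions: 5/(k(k + 1)) = 5/k - 5/(k + 1)
Telescoping sum: 5(1 - 1/13) = 5·12/13

Answer: 60/13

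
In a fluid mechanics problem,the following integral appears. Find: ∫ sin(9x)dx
Using substitution u=9x: ∫ sin(u) du/9=-cos(u)/9+C

Answer: (-1/9)cos(9x)+C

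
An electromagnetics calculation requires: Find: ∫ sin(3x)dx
Using substitution u = 3x: ∫ sin(u) du/3 = -cos(u)/3 + C

Answer: (-1/3)cos(3x) + C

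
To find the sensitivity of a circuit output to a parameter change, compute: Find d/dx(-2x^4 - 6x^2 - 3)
Power rule: d/dx(ax^n)=n·a·x^(n-1)
Term by term: -8·x^3 - 12·x

Answer: -8x^3 - 12x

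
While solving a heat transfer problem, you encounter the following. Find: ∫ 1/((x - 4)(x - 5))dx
Partial fractions: 1/((x-4)(x-5)) = A/(x-4)+B/(x-5)
A = -1, B = 1
∫ [-1· 1/(x-4)+1· 1/(x-5)] dx
= (1)[ln|x-5| - ln|x-4|]+C

Answer: ln|(x-5)/(x-4)|+C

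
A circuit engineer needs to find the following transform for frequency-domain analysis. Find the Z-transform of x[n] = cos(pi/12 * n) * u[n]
Z{cos(w0*n)*u[n]} = z(z - cos(w0))/(z^2 - 2z*cos(w0) + 1)
With w0 = pi/12: X(z) = z(z - cos(pi/12))/(z^2 - 2z*cos(pi/12) + 1)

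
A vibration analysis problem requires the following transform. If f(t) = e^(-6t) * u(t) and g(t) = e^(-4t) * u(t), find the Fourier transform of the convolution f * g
By the convolution theorem: F{f * g} = F(omega) * G(omega)
F(omega) = 1/(6 + j * omega), G(omega) = 1/(4 + j * omega)
F{f * g} = 1/((6 + j * omega)(4 + j * omega))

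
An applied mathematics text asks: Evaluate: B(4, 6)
B(x,y) = Γ(x)Γ(y)/Γ(x + y) = (x-1)!(y-1)!/(x + y-1)!
B(4,6) = 3!·5!/9! = 1/504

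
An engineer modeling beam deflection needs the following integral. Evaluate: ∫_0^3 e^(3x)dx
Antiderivative: (1/3)e^(3x)
Evaluate: (1/3)(e^9-1)

Answer: (e^9-1)/3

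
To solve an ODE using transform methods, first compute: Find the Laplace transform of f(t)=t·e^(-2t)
L{t·e^(at)} = 1/(s-a)²
L{t·e^(-2t)} = 1/(s+2)²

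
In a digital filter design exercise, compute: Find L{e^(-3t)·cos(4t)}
First shifting: L{e^(at)f(t)} = F(s-a)
L{cos(4t)} = s/(s² + 16)
Shift: (s + 3)/((s + 3)² + 16)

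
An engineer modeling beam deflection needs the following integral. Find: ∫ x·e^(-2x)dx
Integration by parts: u=x, dv=e^(-2x) dx
du=dx, v=e^(-2x)/(-2)
=x·e^(-2x)/(-2) - ∫ e^(-2x)/(-2) dx
=x·e^(-2x)/(-2) - e^(-2x)/4+C

Answer: e^(-2x)(x/(-2)-1/4)+C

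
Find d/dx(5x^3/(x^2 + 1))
Quotient rule: (f/g)'=(f'g - fg')/g²
f=5x^3, f'=15x^2
g=x^2 + 1, g'=2x

Answer: (15x^2·(x^2 + 1) - 10x^4)/(x^2 + 1)²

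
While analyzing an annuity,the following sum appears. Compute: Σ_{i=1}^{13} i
Using formula: Σ i^1=n(n+1)/2=13·14/2=91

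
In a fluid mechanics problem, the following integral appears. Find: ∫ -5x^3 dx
Using power rule: ∫ -5x^3 dx = -5/4 x^4 + C = (-5/4)x^4 + C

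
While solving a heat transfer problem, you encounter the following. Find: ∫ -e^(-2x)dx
Since d/dx[e^(-2x)] = -2e^(-2x), we get 1/2 e^(-2x) + C

Answer: (1/2)e^(-2x) + C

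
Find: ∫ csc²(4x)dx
Since d/dx[-cot(4x)]=4csc²(4x), integral=-cot(4x)/4 + C

Answer: (-1/4)cot(4x) + C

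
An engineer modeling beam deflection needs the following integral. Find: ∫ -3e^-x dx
Since d/dx[e^-x] = - e^-x, we get 3e^-x+C

Answer: 3e^-x+C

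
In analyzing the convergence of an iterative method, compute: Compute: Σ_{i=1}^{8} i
Using formula: Σ i^1=n(n + 1)/2=8·9/2=36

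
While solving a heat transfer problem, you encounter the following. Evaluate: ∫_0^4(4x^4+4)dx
Step 1: Find antiderivative F(x) = (4/5)x^5 + 4x
Step 2: F(4) - F(0) = 4176/5 - (0) = 4176/5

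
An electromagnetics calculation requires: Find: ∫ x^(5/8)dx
Power rule: ∫ x^(5/8) dx = x^(13/8)/(13/8)+C

Answer: (8/13)·x^(13/8)+C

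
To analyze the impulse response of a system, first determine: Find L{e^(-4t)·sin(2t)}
First shifting: L{e^(at)f(t)}=F(s-a)
L{sin(2t)}=2/(s²+4)
Shift: 2/((s+4)²+4)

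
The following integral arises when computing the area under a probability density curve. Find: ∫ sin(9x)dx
Using substitution u = 9x: ∫ sin(u) du/9 = -cos(u)/9+C

Answer: (-1/9)cos(9x)+C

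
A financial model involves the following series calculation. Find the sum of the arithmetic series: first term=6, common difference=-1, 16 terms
Last term: a_n = 6 + (16 - 1)·-1 = -9
Sum = n(a_1 + a_n)/2 = 16(6 + (-9))/2 = -24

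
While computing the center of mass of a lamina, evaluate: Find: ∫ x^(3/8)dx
Power rule: ∫ x^(3/8) dx = x^(11/8)/(11/8) + C

Answer: (8/11)·x^(11/8) + C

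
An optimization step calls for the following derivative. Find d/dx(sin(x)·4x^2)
Product rule: (fg)'=f'g + fg'
f=sin(x), f'=cos(x)
g=4x^2, g'=8x

Answer: 4·cos(x)·x^2 + 8·sin(x)·x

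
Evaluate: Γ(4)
Γ(n)=(n-1)! for positive integers
Γ(4)=3!=6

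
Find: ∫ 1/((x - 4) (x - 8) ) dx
Partial fractions: 1/((x-4)(x-8)) = A/(x-4)+B/(x-8)
A = -1/4, B = 1/4
∫ [-1/4· 1/(x-4)+1/4· 1/(x-8)] dx
= (1/4)[ln|x-8| - ln|x-4|]+C

Answer: (1/4)·ln|(x-8)/(x-4)|+C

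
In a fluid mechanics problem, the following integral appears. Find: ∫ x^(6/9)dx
Power rule: ∫ x^(2/3) dx=x^(5/3)/(5/3)+C

Answer: (3/5)·x^(5/3)+C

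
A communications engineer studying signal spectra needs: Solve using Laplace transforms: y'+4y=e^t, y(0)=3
Take L: sY - 3 + 4Y=1/(s-1)
Y(s + 4)=1/(s-1) + 3
Y=1/((s-1)(s + 4)) + 3/(s + 4)
Partial fractions: 1/((s-1)(s + 4))=(1/5)/(s-1) - (1/5)/(s + 4)
So Y=(1/5)/(s-1) + (14/5)/(s + 4)
Inverse Laplace transform (L^(-1){1/(s-1)}=e^t, L^(-1){1/(s + 4)}=e^(-4t)):

Answer: y(t)=(1/5)·e^t + (14/5)·e^(-4t)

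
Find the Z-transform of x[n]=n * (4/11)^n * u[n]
Using the property Z{n * a^n * u[n]} = az/(z-a)^2
With a = 4/11: X(z) = (4/11)z/(z - 4/11)^2, |z| > 4/11

Answer: (4/11)z/(z - 4/11)^2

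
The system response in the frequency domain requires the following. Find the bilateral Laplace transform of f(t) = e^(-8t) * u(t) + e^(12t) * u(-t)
For e^(-8t)*u(t): L=1/(s+8), Re(s) > -8
For e^(12t)*u(-t): L=-1/(s-12), Re(s) < 12
Combined: F(s)=1/(s+8)-1/(s-12), -8 < Re(s) < 12

Answer: 1/(s+8)-1/(s-12), ROC: -8 < Re(s) < 12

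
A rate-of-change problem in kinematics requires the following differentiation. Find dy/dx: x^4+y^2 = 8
Differentiate: 4x^3+2y·(dy/dx)=0
dy/dx=-4x^3/(2y)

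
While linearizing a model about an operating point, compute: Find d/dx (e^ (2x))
Chain rule: d/dx[e^u] = e^u · u' where u = 2x
u' = 2

Answer: 2·e^(2x)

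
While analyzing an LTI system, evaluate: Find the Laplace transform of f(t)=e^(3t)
L{e^(at)}=1/(s-a)
L{e^(3t)}=1/(s-3)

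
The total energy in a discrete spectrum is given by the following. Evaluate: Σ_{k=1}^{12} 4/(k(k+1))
Partial fractions: 4/(k(k+1)) = 4/k - 4/(k+1)
Telescoping sum: 4(1-1/13) = 4·12/13

Answer: 48/13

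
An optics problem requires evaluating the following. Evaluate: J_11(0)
J_n(0) = 0 for all n > 0 (Bessel function of first kind)
J_11(0) = 0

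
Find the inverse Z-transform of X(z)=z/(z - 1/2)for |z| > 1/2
Standard pair: z/(z-a) <-> a^n * u[n] for causal signals
With a=1/2: x[n]=(1/2)^n * u[n]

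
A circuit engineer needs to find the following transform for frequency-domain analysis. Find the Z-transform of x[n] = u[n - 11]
Using the time-shift property: Z{u[n-11]}=z^(-11) * z/(z-1)
=z^(-10)/(z-1)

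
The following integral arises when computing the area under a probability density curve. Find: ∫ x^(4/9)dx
Power rule: ∫ x^(4/9) dx=x^(13/9)/(13/9) + C

Answer: (9/13)·x^(13/9) + C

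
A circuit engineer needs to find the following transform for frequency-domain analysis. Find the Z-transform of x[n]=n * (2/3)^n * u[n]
Using the property Z{n * a^n * u[n]}=az/(z-a)^2
With a=2/3: X(z)=(2/3)z/(z - 2/3)^2, |z| > 2/3

Answer: (2/3)z/(z - 2/3)^2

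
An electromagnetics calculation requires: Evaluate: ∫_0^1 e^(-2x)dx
Antiderivative: (1/(-2))e^(-2x)
Evaluate: (1/(-2))(e^-2-1)

Answer: (e^-2-1)/(-2)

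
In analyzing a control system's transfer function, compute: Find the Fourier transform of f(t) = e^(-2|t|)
Using the standard pair: F{e^(-a|t|)}=2a/(a^2 + omega^2)
With a=2: F(omega)=4/(4 + omega^2)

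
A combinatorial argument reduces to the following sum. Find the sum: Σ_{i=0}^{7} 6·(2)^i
Geometric series: S=a(1 - r^n)/(1 - r)
a=6, r=2, n=8
S=6(1 - 256)/-1=1530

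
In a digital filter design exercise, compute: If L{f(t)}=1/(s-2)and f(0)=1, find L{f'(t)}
L{f'(t)} = s·F(s) - f(0) = s/(s-2) - 1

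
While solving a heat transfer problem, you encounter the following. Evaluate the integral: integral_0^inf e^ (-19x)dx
integral_0^inf e^(-19x) dx=[-1/19*e^(-19x)]_0^inf
=0 - (-1/19)=1/19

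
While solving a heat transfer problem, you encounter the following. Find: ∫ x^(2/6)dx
Power rule: ∫ x^(1/3) dx=x^(4/3)/(4/3)+C

Answer: (3/4)·x^(4/3)+C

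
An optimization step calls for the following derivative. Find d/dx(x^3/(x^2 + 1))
Quotient rule: (f/g)'=(f'g - fg')/g²
f=x^3, f'=3x^2
g=x^2+1, g'=2x

Answer: (3x^2·(x^2+1)-2x^4)/(x^2+1)²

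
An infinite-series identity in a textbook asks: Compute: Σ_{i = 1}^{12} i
Using formula: Σ i^1=n(n+1)/2=12·13/2=78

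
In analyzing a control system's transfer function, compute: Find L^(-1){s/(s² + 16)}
L^(-1){s/(s²+w²)} = cos(wt)
Here w = 4

Answer: cos(4t)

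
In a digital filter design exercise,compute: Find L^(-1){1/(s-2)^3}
L^(-1){1/(s-a)^n}=t^(n-1)·e^(at)/(n-1)!
Here a=2, n=3: t^2·e^(2t)/2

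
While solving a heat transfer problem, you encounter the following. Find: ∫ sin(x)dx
Using standard integral: ∫ sin(x) dx = -cos(x) + C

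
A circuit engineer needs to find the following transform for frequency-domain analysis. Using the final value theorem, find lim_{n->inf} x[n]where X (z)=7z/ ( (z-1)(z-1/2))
Final value theorem: lim x[n] = lim_{z->1} (z-1) * X(z)
(z-1) * X(z) = 7z/(z-1/2)
As z->1: 7/(1-1/2) = 7/(1/2) = 14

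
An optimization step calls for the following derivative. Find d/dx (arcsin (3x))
d/dx[arcsin(u)] = u'/√(1-u²), u = 3x, u' = 3

Answer: 3/√(1 - 9x²)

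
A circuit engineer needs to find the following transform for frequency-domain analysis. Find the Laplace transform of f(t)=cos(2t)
L{cos(wt)} = s/(s²+w²)
L{cos(2t)} = s/(s²+4)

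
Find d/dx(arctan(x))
d/dx[arctan(u)] = u'/(1 + u²), u = x, u' = 1

Answer: 1/(1 + x²)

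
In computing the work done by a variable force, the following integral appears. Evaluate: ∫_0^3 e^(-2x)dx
Antiderivative: (1/(-2))e^(-2x)
Evaluate: (1/(-2))(e^-6 - 1)

Answer: (e^-6 - 1)/(-2)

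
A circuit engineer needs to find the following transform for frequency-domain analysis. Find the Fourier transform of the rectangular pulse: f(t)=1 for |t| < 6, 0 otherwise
F(omega)=integral from -6 to 6 of e^(-j*omega*t) dt
=2*sin(6*omega)/omega=12*sinc(6*omega/pi)

Answer: 2*sin(6*omega)/omega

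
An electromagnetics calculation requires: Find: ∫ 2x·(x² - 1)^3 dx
Let u = x² - 1, du = 2x dx
∫ u^3 du = u^4/4 + C

Answer: (x² - 1)^4/4 + C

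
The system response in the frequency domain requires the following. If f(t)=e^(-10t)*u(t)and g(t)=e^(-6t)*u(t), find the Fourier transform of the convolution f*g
By the convolution theorem: F{f * g} = F(omega) * G(omega)
F(omega) = 1/(10 + j * omega), G(omega) = 1/(6 + j * omega)
F{f * g} = 1/((10 + j * omega)(6 + j * omega))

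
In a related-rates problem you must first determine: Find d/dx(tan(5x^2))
Chain rule: d/dx[tan(u)] = sec²(u)·u' where u = 5x^2
u' = 10x

Answer: 10x·sec²(5x^2)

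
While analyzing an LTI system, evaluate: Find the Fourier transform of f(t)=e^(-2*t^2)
The Fourier transform of a Gaussian e^(-a * t^2) is sqrt(pi/a) * e^(-omega^2/(4a)).
With a = 2: F(omega) = sqrt(pi/2) * e^(-omega^2/8)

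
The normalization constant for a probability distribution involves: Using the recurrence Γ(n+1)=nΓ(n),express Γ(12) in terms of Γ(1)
Γ(12) = 11Γ(11) = 11·10Γ(10) = ... = 11!·Γ(1) = 39916800·Γ(1)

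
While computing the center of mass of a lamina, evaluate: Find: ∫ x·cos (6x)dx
By parts: u=x, dv=cos(6x) dx
du=dx, v=sin(6x)/6
=x·sin(6x)/6 + cos(6x)/6² + C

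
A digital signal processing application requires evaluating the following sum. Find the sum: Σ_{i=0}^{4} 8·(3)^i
Geometric series: S=a(1 - r^n)/(1 - r)
a=8, r=3, n=5
S=8(1-243)/-2=968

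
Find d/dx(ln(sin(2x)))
Chain rule: d/dx[ln(u)] = u'/u where u = sin(2x)
u' = 2cos(2x)

Answer: (2cos(2x))/(sin(2x))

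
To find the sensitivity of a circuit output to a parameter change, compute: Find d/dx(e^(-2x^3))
Chain rule: d/dx[e^u]=e^u · u' where u=-2x^3
u'=-6x^2

Answer: -6x^2·e^(-2x^3)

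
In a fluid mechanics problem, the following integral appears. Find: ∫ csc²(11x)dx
Since d/dx[-cot(11x)] = 11csc²(11x), integral = -cot(11x)/11+C

Answer: (-1/11)cot(11x)+C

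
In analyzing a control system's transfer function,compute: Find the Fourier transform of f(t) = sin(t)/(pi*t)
sin(W*t)/(pi*t)=(W/pi)*sinc(W*t/pi) is the impulse response of the ideal low-pass filter with cutoff W (here W=1).
Its Fourier transform is a rectangular function:
F(omega)=1 for |omega| < 1, 0 otherwise

Answer: rect(omega/2) [i.e., 1 for |omega| < 1, 0 otherwise]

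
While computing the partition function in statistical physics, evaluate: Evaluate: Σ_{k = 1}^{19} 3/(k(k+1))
Partial fractions: 3/(k(k + 1)) = 3/k - 3/(k + 1)
Telescoping sum: 3(1 - 1/20) = 3·19/20

Answer: 57/20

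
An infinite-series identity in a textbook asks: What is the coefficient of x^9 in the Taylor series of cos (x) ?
cos(x) has only even powers. Coefficient of x^9=0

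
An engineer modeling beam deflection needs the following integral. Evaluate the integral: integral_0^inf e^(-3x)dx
integral_0^inf e^(-3x) dx = [-1/3 * e^(-3x)]_0^inf
= 0 - (-1/3) = 1/3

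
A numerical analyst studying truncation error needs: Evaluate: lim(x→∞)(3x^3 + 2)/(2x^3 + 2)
Divide numerator and denominator by x^3:
lim (3+2/x^3)/(2+2/x^3)=3/2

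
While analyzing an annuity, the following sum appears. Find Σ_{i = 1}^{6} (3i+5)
=3·Σ i+5·6=3·21+30=93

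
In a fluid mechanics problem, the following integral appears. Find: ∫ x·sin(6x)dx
By parts: u=x, dv=sin(6x) dx
du=dx, v=-cos(6x)/6
=-x·cos(6x)/6 + sin(6x)/6² + C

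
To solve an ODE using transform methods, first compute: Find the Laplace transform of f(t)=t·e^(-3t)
L{t·e^(at)}=1/(s-a)²
L{t·e^(-3t)}=1/(s + 3)²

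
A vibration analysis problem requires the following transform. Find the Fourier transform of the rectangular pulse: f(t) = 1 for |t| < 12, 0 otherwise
F(omega) = integral from -12 to 12 of e^(-j*omega*t) dt
= 2*sin(12*omega)/omega = 24*sinc(12*omega/pi)

Answer: 2*sin(12*omega)/omega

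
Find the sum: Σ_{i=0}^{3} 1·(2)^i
Geometric series: S=a(1 - r^n)/(1 - r)
a=1, r=2, n=4
S=1(1 - 16)/-1=15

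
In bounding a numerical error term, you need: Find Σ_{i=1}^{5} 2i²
=2·n(n+1)(2n+1)/6=2·5·6·11/6=110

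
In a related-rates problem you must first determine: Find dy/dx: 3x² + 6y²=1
Differentiate: 6x + 12y·(dy/dx)=0
dy/dx=-6x/(12y)=-(1/2)·(x/y)

Answer: dy/dx=-(1/2)·(x/y)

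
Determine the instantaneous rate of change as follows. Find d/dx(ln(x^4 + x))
Chain rule: d/dx[ln(u)]=u'/u where u=x^4+x
u'=4x^3+1

Answer: (4x^3+1)/(x^4+x)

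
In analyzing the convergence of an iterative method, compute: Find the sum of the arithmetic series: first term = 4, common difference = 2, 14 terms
Last term: a_n = 4 + (14 - 1)·2 = 30
Sum = n(a_1 + a_n)/2 = 14(4 + 30)/2 = 238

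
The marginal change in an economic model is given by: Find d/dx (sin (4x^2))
Chain rule: d/dx[sin(u)] = cos(u)·u' where u = 4x^2
u' = 8x

Answer: 8x·cos(4x^2)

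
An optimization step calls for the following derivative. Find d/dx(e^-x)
Chain rule: d/dx[e^u] = e^u · u' where u = -x
u' = -1

Answer: -1·e^-x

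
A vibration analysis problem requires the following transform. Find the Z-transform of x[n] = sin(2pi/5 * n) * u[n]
Z{sin(w0 * n) * u[n]} = z * sin(w0)/(z^2 - 2z * cos(w0) + 1)
With w0 = 2pi/5: X(z) = z * sin(2pi/5)/(z^2 - 2z * cos(2pi/5) + 1)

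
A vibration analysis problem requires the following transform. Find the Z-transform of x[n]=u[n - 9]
Using the time-shift property: Z{u[n-9]}=z^(-9) * z/(z-1)
=z^(-8)/(z-1)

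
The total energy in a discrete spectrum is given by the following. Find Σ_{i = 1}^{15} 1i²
= 1·n(n+1)(2n+1)/6 = 1·15·16·31/6 = 1240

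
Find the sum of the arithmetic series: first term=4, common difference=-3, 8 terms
Last term: a_n = 4 + (8 - 1)·-3 = -17
Sum = n(a_1 + a_n)/2 = 8(4 + (-17))/2 = -52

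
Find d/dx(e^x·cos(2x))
Product rule: (fg)'=f'g+fg'
f=e^x, f'=e^x
g=cos(2x), g'=-2·sin(2x)

Answer: e^x·cos(2x)-2·e^x·sin(2x)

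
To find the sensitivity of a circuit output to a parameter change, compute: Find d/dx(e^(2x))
Chain rule: d/dx[e^u]=e^u · u' where u=2x
u'=2

Answer: 2·e^(2x)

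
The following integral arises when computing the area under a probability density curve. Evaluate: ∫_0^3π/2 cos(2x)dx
Antiderivative: sin(2x)/2
Evaluate at bounds: [sin(2·3π/2)/2] - [sin(2·0)/2]
=((0) - (0))/2=0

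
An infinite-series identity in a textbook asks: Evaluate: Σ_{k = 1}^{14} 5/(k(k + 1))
Partial fractions: 5/(k(k+1)) = 5/k - 5/(k+1)
Telescoping sum: 5(1-1/15) = 5·14/15

Answer: 14/3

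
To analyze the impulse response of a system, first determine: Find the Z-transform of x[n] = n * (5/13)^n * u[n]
Using the property Z{n * a^n * u[n]} = az/(z-a)^2
With a = 5/13: X(z) = (5/13)z/(z - 5/13)^2, |z| > 5/13

Answer: (5/13)z/(z - 5/13)^2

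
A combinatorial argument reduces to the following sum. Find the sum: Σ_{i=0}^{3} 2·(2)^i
Geometric series: S=a(1 - r^n)/(1 - r)
a=2, r=2, n=4
S=2(1 - 16)/-1=30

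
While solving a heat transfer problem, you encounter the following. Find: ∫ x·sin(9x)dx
By parts: u=x, dv=sin(9x) dx
du=dx, v=-cos(9x)/9
=-x·cos(9x)/9+sin(9x)/9²+C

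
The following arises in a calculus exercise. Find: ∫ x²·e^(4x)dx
Integration by parts twice:
First: u=x², dv=e^(4x) dx => x²e^(4x)/4 - (2/4)∫ xe^(4x) dx
Second (∫ xe^(4x) dx): xe^(4x)/4 - e^(4x)/16
Combining: e^(4x)(x²/4 - 2x/16 + 2/64) + C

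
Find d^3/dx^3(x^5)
Apply power rule 3 times:
d^1: 5x^4
d^2: 20x^3
d^3: 60x^2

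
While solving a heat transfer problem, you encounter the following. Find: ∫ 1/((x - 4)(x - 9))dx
Partial fractions: 1/((x-4)(x-9))=A/(x-4)+B/(x-9)
A=-1/5, B=1/5
∫ [-1/5· 1/(x-4)+1/5· 1/(x-9)] dx
=(1/5)[ln|x-9| - ln|x-4|]+C

Answer: (1/5)·ln|(x-9)/(x-4)|+C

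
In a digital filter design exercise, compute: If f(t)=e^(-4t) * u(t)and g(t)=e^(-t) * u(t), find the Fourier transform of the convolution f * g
By the convolution theorem: F{f*g}=F(omega)*G(omega)
F(omega)=1/(4+j*omega), G(omega)=1/(1+j*omega)
F{f*g}=1/((4+j*omega)(1+j*omega))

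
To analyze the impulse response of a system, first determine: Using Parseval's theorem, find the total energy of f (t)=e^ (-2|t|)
Parseval's theorem: E=integral |f(t)|^2 dt=(1/2pi) integral |F(omega)|^2 domega
E=integral_{-inf}^{inf} e^(-4|t|) dt=2 * integral_0^inf e^(-4t) dt=2/(2 * 2)=1/2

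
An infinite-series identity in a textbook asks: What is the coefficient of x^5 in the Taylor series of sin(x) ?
sin(x)=Σ (-1)^k x^(2k+1)/(2k+1)!
For x^5: (-1)^2/5!=1/120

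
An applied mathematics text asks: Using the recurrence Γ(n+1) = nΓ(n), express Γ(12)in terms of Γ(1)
Γ(12)=11Γ(11)=11·10Γ(10)=...=11!·Γ(1)=39916800·Γ(1)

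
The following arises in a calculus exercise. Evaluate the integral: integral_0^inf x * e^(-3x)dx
This is a Gamma integral. Substitute u=3x (du=3 dx):
integral_0^inf x*e^(-3x) dx=(1/3^2) integral_0^inf u^1*e^(-u) du
=Gamma(2)/3^2=1!/3^2=1/9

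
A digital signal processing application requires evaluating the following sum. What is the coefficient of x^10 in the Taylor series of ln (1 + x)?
ln(1 + x) = Σ (-1)^(n + 1) x^n/n
Coefficient of x^10 = (-1)^11/10 = -1/10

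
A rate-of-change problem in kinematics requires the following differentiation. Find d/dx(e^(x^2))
Chain rule: d/dx[e^u] = e^u · u' where u = x^2
u' = 2x

Answer: 2x·e^(x^2)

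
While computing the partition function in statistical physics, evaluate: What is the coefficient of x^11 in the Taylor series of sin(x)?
sin(x)=Σ (-1)^k x^(2k+1)/(2k+1)!
For x^11: (-1)^5/11!=-1/39916800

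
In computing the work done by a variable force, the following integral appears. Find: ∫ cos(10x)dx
Using substitution u = 10x: ∫ cos(u) du/10 = sin(u)/10+C

Answer: (1/10)sin(10x)+C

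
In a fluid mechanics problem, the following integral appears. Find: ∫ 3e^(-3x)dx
Since d/dx[e^(-3x)] = -3e^(-3x), we get -1 e^(-3x)+C

Answer: -e^(-3x)+C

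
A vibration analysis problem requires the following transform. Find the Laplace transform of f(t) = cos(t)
L{cos(wt)}=s/(s²+w²)
L{cos(t)}=s/(s²+1)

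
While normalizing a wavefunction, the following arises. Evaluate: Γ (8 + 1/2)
Γ(n+1/2)=(2n)!√π/(4^n·n!)
=20922789888000√π/(65536·40320)=(2027025/256)·√π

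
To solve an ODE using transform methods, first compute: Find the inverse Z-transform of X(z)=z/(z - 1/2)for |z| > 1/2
Standard pair: z/(z-a) <-> a^n * u[n] for causal signals
With a = 1/2: x[n] = (1/2)^n * u[n]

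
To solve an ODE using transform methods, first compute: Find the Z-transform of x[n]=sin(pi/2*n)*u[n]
Z{sin(w0*n)*u[n]}=z*sin(w0)/(z^2-2z*cos(w0)+1)
With w0=pi/2: X(z)=z*sin(pi/2)/(z^2-2z*cos(pi/2)+1)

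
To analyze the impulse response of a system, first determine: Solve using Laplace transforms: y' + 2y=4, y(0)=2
Take L of both sides: sY(s)-2+2Y(s) = 4/s
Y(s)(s+2) = 4/s+2
Y(s) = 4/(s(s+2))+2/(s+2)
Partial fractions: 4/(s(s+2)) = 2/s - 2/(s+2)
So Y(s) = 2/s
Inverse transform (L^(-1){1/s} = 1, L^(-1){1/(s+2)} = e^(-2t)):

Answer: y(t) = 2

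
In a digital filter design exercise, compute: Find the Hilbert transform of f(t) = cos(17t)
The Hilbert transform shifts each frequency component by -pi/2.
H{cos(wt)}=sin(wt)
With w=17: H{cos(17t)}=sin(17t)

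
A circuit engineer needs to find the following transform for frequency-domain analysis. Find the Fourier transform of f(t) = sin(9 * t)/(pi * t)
sin(W * t)/(pi * t) = (W/pi) * sinc(W * t/pi) is the impulse response of the ideal low-pass filter with cutoff W (here W = 9).
Its Fourier transform is a rectangular function:
F(omega) = 1 for |omega| < 9, 0 otherwise

Answer: rect(omega/18) [i.e., 1 for |omega| < 9, 0 otherwise]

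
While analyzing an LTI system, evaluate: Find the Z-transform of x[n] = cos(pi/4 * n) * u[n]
Z{cos(w0*n)*u[n]}=z(z - cos(w0))/(z^2 - 2z*cos(w0) + 1)
With w0=pi/4: X(z)=z(z - cos(pi/4))/(z^2 - 2z*cos(pi/4) + 1)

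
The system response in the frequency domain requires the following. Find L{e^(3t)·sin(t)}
First shifting: L{e^(at)f(t)}=F(s-a)
L{sin(t)}=1/(s²+1)
Shift: 1/((s-3)²+1)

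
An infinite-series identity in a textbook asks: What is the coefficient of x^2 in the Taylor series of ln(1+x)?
ln(1+x)=Σ (-1)^(n+1) x^n/n
Coefficient of x^2=(-1)^3/2=-1/2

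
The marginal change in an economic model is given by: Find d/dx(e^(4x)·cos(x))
Product rule: (fg)'=f'g+fg'
f=e^(4x), f'=4·e^(4x)
g=cos(x), g'=-sin(x)

Answer: 4·e^(4x)·cos(x) - e^(4x)·sin(x)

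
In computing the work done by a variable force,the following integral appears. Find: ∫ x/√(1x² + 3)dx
Let u = x²+3, du = 2x dx
∫ (1/2)·u^(-1/2) du = √u+C

Answer: √(x²+3)+C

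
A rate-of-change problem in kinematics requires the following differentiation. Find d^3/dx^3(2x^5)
Apply power rule 3 times:
d^1: 10x^4
d^2: 40x^3
d^3: 120x^2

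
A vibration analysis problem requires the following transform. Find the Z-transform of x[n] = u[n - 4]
Using the time-shift property: Z{u[n-4]} = z^(-4)*z/(z-1)
= z^(-3)/(z-1)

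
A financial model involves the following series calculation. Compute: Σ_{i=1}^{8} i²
Using formula: Σ i^2 = n(n + 1)(2n + 1)/6 = 8·9·17/6 = 204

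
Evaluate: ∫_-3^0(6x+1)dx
Step 1: Find antiderivative F(x)=3x^2 + x
Step 2: F(0) - F(-3)=0 - (24)=-24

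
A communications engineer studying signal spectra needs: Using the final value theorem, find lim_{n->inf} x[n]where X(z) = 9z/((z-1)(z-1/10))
Final value theorem: lim x[n]=lim_{z->1} (z-1) * X(z)
(z-1) * X(z)=9z/(z-1/10)
As z->1: 9/(1-1/10)=9/(9/10)=10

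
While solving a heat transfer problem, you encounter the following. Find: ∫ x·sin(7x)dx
By parts: u = x, dv = sin(7x) dx
du = dx, v = -cos(7x)/7
= -x·cos(7x)/7+sin(7x)/7²+C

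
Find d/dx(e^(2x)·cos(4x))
Product rule: (fg)' = f'g+fg'
f = e^(2x), f' = 2·e^(2x)
g = cos(4x), g' = -4·sin(4x)

Answer: 2·e^(2x)·cos(4x)-4·e^(2x)·sin(4x)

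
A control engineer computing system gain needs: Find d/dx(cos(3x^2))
Chain rule: d/dx[cos(u)] = -sin(u)·u' where u = 3x^2
u' = 6x

Answer: -6x·sin(3x^2)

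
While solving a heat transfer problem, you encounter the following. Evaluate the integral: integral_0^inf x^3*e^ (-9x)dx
This is a Gamma integral. Substitute u = 9x (du = 9 dx):
integral_0^inf x^3*e^(-9x) dx = (1/9^4) integral_0^inf u^3*e^(-u) du
= Gamma(4)/9^4 = 3!/9^4 = 6/6561

Answer: 2/2187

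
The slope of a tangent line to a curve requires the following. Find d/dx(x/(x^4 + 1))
Quotient rule: (f/g)'=(f'g - fg')/g²
f=x, f'=1
g=x^4+1, g'=4x^3

Answer: (1·(x^4+1)-4x^4)/(x^4+1)²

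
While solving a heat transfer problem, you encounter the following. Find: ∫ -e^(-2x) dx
Since d/dx[e^(-2x)] = -2e^(-2x), we get 1/2 e^(-2x)+C

Answer: (1/2)e^(-2x)+C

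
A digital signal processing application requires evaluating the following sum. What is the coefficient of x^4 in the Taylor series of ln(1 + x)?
ln(1+x) = Σ (-1)^(n+1) x^n/n
Coefficient of x^4 = (-1)^5/4 = -1/4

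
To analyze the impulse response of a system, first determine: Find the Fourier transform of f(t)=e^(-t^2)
The Fourier transform of a Gaussian e^(-t^2) is sqrt(pi)*e^(-omega^2/4).
With a = 1: F(omega) = sqrt(pi)*e^(-omega^2/4)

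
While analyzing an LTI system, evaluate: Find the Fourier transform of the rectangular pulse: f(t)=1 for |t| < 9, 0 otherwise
F(omega)=integral from -9 to 9 of e^(-j*omega*t) dt
=2*sin(9*omega)/omega=18*sinc(9*omega/pi)

Answer: 2*sin(9*omega)/omega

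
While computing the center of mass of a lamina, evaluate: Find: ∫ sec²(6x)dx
Since d/dx[tan(6x)]=6sec²(6x), integral=tan(6x)/6+C

Answer: (1/6)tan(6x)+C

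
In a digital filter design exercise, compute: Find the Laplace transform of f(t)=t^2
L{t^n}=n!/s^(n+1)
L{t^2}=2!/s^3=2/s^3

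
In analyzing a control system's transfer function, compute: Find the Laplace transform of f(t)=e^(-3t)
L{e^(at)} = 1/(s-a)
L{e^(-3t)} = 1/(s + 3)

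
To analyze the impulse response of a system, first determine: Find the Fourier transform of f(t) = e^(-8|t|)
Using the standard pair: F{e^(-a|t|)}=2a/(a^2 + omega^2)
With a=8: F(omega)=16/(64 + omega^2)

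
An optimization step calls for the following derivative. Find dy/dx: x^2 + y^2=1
Differentiate: 2x+2y·(dy/dx)=0
dy/dx=-2x/(2y)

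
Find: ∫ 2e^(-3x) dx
Since d/dx[e^(-3x)]=-3e^(-3x), we get -2/3 e^(-3x) + C

Answer: (-2/3)e^(-3x) + C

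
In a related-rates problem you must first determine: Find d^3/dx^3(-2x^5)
Apply power rule 3 times:
d^1: -10x^4
d^2: -40x^3
d^3: -120x^2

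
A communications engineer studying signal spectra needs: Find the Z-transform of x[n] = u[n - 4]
Using the time-shift property: Z{u[n-4]}=z^(-4)*z/(z-1)
=z^(-3)/(z-1)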